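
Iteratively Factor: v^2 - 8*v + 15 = (v - 3)*(v - 5)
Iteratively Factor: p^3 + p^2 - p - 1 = (p - 1)*(p^2 + 2*p + 1) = (p - 1)*(p + 1)*(p + 1)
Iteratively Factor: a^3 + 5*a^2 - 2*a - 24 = (a + 4)*(a^2 + a - 6) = (a + 3)*(a + 4)*(a - 2)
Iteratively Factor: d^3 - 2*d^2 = (d)*(d^2 - 2*d) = d^2*(d - 2)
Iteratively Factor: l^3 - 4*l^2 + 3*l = (l - 3)*(l^2 - l) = l*(l - 3)*(l - 1)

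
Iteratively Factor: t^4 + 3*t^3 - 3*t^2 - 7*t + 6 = (t + 3)*(t^3 - 3*t + 2) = (t + 2)*(t + 3)*(t^2 - 2*t + 1) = (t - 1)*(t + 2)*(t + 3)*(t - 1)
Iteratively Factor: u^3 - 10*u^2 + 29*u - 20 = (u - 4)*(u^2 - 6*u + 5) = (u - 4)*(u - 1)*(u - 5)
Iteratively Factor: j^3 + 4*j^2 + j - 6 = (j + 2)*(j^2 + 2*j - 3) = (j - 1)*(j + 2)*(j + 3)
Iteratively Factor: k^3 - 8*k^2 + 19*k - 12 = (k - 4)*(k^2 - 4*k + 3) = (k - 4)*(k - 3)*(k - 1)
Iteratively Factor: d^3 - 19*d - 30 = (d - 5)*(d^2 + 5*d + 6) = (d - 5)*(d + 3)*(d + 2)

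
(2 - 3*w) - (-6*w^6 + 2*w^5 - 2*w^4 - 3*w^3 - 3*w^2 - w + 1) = 6*w^6 - 2*w^5 + 2*w^4 + 3*w^3 + 3*w^2 - 2*w + 1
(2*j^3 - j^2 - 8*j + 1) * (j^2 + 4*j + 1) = 2*j^5 + 7*j^4 - 10*j^3 - 32*j^2 - 4*j + 1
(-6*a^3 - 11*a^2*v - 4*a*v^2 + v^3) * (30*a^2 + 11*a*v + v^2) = -180*a^5 - 396*a^4*v - 247*a^3*v^2 - 25*a^2*v^3 + 7*a*v^4 + v^5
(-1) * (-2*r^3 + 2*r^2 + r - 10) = 2*r^3 - 2*r^2 - r + 10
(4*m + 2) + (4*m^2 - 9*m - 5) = 4*m^2 - 5*m - 3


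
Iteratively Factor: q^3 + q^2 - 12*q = (q + 4)*(q^2 - 3*q) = (q - 3)*(q + 4)*(q)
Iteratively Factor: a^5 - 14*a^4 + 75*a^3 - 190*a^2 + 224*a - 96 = (a - 4)*(a^4 - 10*a^3 + 35*a^2 - 50*a + 24) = (a - 4)*(a - 2)*(a^3 - 8*a^2 + 19*a - 12) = (a - 4)^2*(a - 2)*(a^2 - 4*a + 3) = (a - 4)^2*(a - 3)*(a - 2)*(a - 1)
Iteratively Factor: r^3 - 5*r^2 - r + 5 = (r - 1)*(r^2 - 4*r - 5) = (r - 1)*(r + 1)*(r - 5)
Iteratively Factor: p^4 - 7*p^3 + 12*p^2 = (p)*(p^3 - 7*p^2 + 12*p) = p^2*(p^2 - 7*p + 12) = p^2*(p - 3)*(p - 4)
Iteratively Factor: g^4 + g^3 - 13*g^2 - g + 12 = (g + 4)*(g^3 - 3*g^2 - g + 3) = (g + 1)*(g + 4)*(g^2 - 4*g + 3) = (g - 3)*(g + 1)*(g + 4)*(g - 1)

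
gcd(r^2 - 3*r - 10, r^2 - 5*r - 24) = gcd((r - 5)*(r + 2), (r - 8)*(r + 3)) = 1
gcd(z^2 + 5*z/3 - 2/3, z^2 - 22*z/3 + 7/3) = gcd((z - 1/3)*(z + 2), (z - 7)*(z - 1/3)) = z - 1/3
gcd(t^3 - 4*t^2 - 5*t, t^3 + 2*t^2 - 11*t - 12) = t + 1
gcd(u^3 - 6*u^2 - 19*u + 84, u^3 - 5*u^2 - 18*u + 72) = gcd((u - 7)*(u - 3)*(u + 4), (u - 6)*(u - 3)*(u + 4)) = u^2 + u - 12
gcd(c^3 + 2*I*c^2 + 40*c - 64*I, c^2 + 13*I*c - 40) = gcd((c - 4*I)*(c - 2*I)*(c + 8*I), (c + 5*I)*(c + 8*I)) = c + 8*I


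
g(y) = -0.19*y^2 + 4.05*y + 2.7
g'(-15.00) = 9.75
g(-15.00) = -100.80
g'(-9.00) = 7.47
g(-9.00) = -49.14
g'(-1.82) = 4.74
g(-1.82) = -5.30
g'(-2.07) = 4.84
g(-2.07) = -6.50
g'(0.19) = 3.98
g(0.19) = 3.46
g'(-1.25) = 4.52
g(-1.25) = -2.66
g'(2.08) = 3.26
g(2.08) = 10.30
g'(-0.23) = 4.14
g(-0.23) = 1.76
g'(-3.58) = 5.41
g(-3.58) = -14.23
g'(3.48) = 2.73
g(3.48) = 14.49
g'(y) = 4.05 - 0.38*y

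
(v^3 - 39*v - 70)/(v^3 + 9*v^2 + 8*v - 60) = (v^2 - 5*v - 14)/(v^2 + 4*v - 12)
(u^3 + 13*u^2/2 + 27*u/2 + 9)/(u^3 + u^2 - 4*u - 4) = (u^2 + 9*u/2 + 9/2)/(u^2 - u - 2)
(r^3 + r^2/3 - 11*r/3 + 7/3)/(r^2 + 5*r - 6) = (3*r^2 + 4*r - 7)/(3*(r + 6))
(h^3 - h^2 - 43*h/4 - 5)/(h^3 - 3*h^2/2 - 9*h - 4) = (h + 5/2)/(h + 2)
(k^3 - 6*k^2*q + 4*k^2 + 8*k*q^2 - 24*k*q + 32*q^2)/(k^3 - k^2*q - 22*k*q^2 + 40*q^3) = (k + 4)/(k + 5*q)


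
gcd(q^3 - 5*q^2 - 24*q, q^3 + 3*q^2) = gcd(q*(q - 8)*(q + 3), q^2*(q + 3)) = q^2 + 3*q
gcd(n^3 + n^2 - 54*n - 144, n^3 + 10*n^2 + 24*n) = n + 6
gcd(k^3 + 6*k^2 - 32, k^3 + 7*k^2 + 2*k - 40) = k^2 + 2*k - 8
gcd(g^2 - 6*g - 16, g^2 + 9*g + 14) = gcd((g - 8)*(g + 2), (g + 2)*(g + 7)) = g + 2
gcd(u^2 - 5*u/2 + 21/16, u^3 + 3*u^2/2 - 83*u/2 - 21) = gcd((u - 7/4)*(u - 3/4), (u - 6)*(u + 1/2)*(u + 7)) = 1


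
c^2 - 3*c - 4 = (c - 4)*(c + 1)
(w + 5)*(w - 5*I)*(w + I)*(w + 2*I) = w^4 + 5*w^3 - 2*I*w^3 + 13*w^2 - 10*I*w^2 + 65*w + 10*I*w + 50*I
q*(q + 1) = q^2 + q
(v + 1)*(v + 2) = v^2 + 3*v + 2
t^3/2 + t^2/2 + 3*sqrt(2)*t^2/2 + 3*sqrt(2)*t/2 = t*(t/2 + 1/2)*(t + 3*sqrt(2))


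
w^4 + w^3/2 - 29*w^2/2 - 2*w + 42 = (w - 3)*(w - 2)*(w + 2)*(w + 7/2)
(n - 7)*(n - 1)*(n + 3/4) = n^3 - 29*n^2/4 + n + 21/4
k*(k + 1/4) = k^2 + k/4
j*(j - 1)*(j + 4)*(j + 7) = j^4 + 10*j^3 + 17*j^2 - 28*j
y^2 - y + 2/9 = (y - 2/3)*(y - 1/3)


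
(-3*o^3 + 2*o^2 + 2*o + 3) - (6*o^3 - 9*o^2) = -9*o^3 + 11*o^2 + 2*o + 3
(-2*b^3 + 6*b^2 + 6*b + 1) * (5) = -10*b^3 + 30*b^2 + 30*b + 5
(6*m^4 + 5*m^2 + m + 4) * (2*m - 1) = 12*m^5 - 6*m^4 + 10*m^3 - 3*m^2 + 7*m - 4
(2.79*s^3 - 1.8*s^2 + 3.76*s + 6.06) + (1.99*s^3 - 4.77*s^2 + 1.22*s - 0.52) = 4.78*s^3 - 6.57*s^2 + 4.98*s + 5.54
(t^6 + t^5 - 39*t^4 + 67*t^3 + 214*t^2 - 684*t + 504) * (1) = t^6 + t^5 - 39*t^4 + 67*t^3 + 214*t^2 - 684*t + 504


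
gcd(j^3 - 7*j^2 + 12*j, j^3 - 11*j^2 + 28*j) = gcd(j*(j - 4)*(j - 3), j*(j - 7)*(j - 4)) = j^2 - 4*j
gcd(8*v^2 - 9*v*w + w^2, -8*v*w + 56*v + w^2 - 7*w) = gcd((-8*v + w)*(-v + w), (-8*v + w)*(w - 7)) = 8*v - w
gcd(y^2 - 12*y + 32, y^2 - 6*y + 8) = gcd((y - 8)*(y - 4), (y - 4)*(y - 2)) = y - 4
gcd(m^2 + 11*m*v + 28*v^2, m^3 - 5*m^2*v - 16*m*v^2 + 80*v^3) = m + 4*v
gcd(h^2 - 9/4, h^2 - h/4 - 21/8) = h + 3/2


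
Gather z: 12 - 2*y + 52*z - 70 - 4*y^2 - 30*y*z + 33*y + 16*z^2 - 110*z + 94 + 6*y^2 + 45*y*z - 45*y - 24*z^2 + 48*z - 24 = 2*y^2 - 14*y - 8*z^2 + z*(15*y - 10) + 12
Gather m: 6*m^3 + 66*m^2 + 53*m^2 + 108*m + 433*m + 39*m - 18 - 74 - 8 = 6*m^3 + 119*m^2 + 580*m - 100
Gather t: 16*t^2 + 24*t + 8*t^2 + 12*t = 24*t^2 + 36*t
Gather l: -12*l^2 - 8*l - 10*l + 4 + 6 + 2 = -12*l^2 - 18*l + 12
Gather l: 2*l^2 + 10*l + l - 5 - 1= 2*l^2 + 11*l - 6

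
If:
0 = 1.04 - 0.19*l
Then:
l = 5.47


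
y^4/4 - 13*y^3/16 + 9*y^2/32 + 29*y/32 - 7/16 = (y/4 + 1/4)*(y - 2)*(y - 7/4)*(y - 1/2)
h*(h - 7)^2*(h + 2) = h^4 - 12*h^3 + 21*h^2 + 98*h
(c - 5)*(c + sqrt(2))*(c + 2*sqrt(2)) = c^3 - 5*c^2 + 3*sqrt(2)*c^2 - 15*sqrt(2)*c + 4*c - 20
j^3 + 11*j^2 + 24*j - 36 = (j - 1)*(j + 6)^2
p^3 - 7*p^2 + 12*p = p*(p - 4)*(p - 3)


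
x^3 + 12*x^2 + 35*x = x*(x + 5)*(x + 7)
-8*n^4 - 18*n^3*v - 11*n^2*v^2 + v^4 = (-4*n + v)*(n + v)^2*(2*n + v)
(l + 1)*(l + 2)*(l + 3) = l^3 + 6*l^2 + 11*l + 6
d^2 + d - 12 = (d - 3)*(d + 4)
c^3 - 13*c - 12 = (c - 4)*(c + 1)*(c + 3)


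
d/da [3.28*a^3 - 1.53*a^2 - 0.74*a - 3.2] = 9.84*a^2 - 3.06*a - 0.74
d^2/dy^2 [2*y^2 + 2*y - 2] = 4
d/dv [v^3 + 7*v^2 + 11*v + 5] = 3*v^2 + 14*v + 11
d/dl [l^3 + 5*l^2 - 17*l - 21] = 3*l^2 + 10*l - 17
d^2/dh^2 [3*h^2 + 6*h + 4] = 6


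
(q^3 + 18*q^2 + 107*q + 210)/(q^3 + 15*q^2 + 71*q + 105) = (q + 6)/(q + 3)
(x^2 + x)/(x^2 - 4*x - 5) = x/(x - 5)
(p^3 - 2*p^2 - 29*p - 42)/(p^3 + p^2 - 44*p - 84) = (p + 3)/(p + 6)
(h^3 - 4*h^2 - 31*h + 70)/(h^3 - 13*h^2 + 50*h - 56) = (h + 5)/(h - 4)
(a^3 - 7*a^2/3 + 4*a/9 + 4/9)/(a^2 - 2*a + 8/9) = (3*a^2 - 5*a - 2)/(3*a - 4)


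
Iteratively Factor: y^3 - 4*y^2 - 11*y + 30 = (y + 3)*(y^2 - 7*y + 10) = (y - 5)*(y + 3)*(y - 2)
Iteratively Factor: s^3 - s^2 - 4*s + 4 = (s - 1)*(s^2 - 4) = (s - 2)*(s - 1)*(s + 2)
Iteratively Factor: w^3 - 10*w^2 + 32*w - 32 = (w - 2)*(w^2 - 8*w + 16) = (w - 4)*(w - 2)*(w - 4)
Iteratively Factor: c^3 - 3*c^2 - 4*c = (c)*(c^2 - 3*c - 4) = c*(c + 1)*(c - 4)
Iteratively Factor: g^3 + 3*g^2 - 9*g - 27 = (g - 3)*(g^2 + 6*g + 9) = (g - 3)*(g + 3)*(g + 3)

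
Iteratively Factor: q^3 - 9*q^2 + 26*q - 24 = (q - 3)*(q^2 - 6*q + 8) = (q - 3)*(q - 2)*(q - 4)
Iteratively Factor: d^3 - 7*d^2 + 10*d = (d - 2)*(d^2 - 5*d) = (d - 5)*(d - 2)*(d)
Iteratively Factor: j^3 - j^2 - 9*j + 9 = (j - 3)*(j^2 + 2*j - 3) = (j - 3)*(j - 1)*(j + 3)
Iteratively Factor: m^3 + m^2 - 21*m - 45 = (m + 3)*(m^2 - 2*m - 15) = (m + 3)^2*(m - 5)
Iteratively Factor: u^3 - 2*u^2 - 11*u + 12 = (u - 4)*(u^2 + 2*u - 3) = (u - 4)*(u + 3)*(u - 1)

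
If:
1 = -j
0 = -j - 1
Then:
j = -1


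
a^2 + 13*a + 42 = (a + 6)*(a + 7)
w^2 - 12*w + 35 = (w - 7)*(w - 5)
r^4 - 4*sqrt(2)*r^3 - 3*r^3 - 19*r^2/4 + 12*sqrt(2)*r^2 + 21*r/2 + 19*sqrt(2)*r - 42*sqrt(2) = (r - 7/2)*(r - 3/2)*(r + 2)*(r - 4*sqrt(2))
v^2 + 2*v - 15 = (v - 3)*(v + 5)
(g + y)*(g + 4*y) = g^2 + 5*g*y + 4*y^2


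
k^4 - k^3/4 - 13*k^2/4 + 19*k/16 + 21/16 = (k - 3/2)*(k - 1)*(k + 1/2)*(k + 7/4)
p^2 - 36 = (p - 6)*(p + 6)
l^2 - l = l*(l - 1)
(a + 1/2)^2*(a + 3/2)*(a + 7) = a^4 + 19*a^3/2 + 77*a^2/4 + 101*a/8 + 21/8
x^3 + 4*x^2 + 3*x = x*(x + 1)*(x + 3)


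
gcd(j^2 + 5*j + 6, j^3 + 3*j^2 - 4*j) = 1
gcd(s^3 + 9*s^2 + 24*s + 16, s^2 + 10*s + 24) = s + 4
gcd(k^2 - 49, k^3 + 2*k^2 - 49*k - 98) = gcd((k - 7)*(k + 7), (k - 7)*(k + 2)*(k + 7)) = k^2 - 49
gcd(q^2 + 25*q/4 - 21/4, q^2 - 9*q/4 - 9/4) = 1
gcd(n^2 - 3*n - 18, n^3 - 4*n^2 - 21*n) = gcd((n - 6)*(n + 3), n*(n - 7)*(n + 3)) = n + 3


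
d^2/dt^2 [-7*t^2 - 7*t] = -14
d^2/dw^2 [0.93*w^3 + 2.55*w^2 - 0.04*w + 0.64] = 5.58*w + 5.1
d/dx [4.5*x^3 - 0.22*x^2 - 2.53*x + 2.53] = 13.5*x^2 - 0.44*x - 2.53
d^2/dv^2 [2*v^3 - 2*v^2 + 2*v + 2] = 12*v - 4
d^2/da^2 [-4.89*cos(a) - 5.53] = 4.89*cos(a)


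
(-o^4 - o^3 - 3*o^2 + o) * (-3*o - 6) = 3*o^5 + 9*o^4 + 15*o^3 + 15*o^2 - 6*o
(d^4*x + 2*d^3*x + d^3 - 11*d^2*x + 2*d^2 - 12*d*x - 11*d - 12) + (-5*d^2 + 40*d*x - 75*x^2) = d^4*x + 2*d^3*x + d^3 - 11*d^2*x - 3*d^2 + 28*d*x - 11*d - 75*x^2 - 12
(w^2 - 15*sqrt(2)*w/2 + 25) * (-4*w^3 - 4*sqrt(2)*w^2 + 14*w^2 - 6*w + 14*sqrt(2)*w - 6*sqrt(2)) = -4*w^5 + 14*w^4 + 26*sqrt(2)*w^4 - 91*sqrt(2)*w^3 - 46*w^3 - 61*sqrt(2)*w^2 + 140*w^2 - 60*w + 350*sqrt(2)*w - 150*sqrt(2)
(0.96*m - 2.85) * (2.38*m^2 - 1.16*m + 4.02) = 2.2848*m^3 - 7.8966*m^2 + 7.1652*m - 11.457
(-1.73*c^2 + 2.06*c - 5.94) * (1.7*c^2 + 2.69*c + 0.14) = -2.941*c^4 - 1.1517*c^3 - 4.7988*c^2 - 15.6902*c - 0.8316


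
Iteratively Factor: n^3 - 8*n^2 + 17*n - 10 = (n - 2)*(n^2 - 6*n + 5) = (n - 5)*(n - 2)*(n - 1)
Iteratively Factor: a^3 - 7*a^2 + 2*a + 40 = (a + 2)*(a^2 - 9*a + 20) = (a - 5)*(a + 2)*(a - 4)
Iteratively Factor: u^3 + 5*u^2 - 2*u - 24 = (u + 4)*(u^2 + u - 6) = (u - 2)*(u + 4)*(u + 3)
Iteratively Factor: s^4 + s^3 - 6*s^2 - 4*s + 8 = (s + 2)*(s^3 - s^2 - 4*s + 4) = (s - 1)*(s + 2)*(s^2 - 4) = (s - 2)*(s - 1)*(s + 2)*(s + 2)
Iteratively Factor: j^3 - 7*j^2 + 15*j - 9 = (j - 1)*(j^2 - 6*j + 9) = (j - 3)*(j - 1)*(j - 3)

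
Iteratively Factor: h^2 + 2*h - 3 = (h - 1)*(h + 3)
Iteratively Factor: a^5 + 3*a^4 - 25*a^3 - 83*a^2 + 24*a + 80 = (a + 4)*(a^4 - a^3 - 21*a^2 + a + 20) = (a - 1)*(a + 4)*(a^3 - 21*a - 20) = (a - 1)*(a + 1)*(a + 4)*(a^2 - a - 20) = (a - 1)*(a + 1)*(a + 4)^2*(a - 5)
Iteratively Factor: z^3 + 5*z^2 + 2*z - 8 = (z - 1)*(z^2 + 6*z + 8) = (z - 1)*(z + 4)*(z + 2)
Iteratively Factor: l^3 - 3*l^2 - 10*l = (l)*(l^2 - 3*l - 10) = l*(l + 2)*(l - 5)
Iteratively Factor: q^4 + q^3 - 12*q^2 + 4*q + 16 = (q + 1)*(q^3 - 12*q + 16) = (q - 2)*(q + 1)*(q^2 + 2*q - 8) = (q - 2)*(q + 1)*(q + 4)*(q - 2)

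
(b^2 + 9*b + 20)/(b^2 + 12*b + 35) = (b + 4)/(b + 7)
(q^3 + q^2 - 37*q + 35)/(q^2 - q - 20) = (q^2 + 6*q - 7)/(q + 4)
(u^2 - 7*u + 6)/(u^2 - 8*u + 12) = (u - 1)/(u - 2)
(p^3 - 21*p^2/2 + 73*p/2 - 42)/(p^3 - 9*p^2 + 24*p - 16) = (2*p^2 - 13*p + 21)/(2*(p^2 - 5*p + 4))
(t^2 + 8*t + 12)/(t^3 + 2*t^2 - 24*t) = (t + 2)/(t*(t - 4))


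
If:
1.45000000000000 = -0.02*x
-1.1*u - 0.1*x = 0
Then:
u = 6.59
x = -72.50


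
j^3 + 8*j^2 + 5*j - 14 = (j - 1)*(j + 2)*(j + 7)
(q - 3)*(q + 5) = q^2 + 2*q - 15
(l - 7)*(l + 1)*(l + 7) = l^3 + l^2 - 49*l - 49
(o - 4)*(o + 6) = o^2 + 2*o - 24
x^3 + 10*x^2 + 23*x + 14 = (x + 1)*(x + 2)*(x + 7)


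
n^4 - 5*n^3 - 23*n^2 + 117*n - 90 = (n - 6)*(n - 3)*(n - 1)*(n + 5)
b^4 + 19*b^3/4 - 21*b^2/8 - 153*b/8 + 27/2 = (b - 3/2)*(b - 3/4)*(b + 3)*(b + 4)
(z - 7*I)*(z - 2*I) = z^2 - 9*I*z - 14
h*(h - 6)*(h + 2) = h^3 - 4*h^2 - 12*h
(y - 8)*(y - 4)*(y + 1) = y^3 - 11*y^2 + 20*y + 32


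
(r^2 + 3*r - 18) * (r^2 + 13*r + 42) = r^4 + 16*r^3 + 63*r^2 - 108*r - 756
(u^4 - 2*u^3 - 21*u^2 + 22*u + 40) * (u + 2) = u^5 - 25*u^3 - 20*u^2 + 84*u + 80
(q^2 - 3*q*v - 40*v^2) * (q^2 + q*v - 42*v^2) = q^4 - 2*q^3*v - 85*q^2*v^2 + 86*q*v^3 + 1680*v^4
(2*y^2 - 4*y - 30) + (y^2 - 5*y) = 3*y^2 - 9*y - 30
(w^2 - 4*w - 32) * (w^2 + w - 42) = w^4 - 3*w^3 - 78*w^2 + 136*w + 1344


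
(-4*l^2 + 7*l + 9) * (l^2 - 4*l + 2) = -4*l^4 + 23*l^3 - 27*l^2 - 22*l + 18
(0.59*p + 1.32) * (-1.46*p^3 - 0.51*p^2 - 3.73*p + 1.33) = -0.8614*p^4 - 2.2281*p^3 - 2.8739*p^2 - 4.1389*p + 1.7556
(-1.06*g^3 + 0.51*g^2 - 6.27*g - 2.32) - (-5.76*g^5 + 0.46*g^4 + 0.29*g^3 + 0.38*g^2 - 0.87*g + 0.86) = 5.76*g^5 - 0.46*g^4 - 1.35*g^3 + 0.13*g^2 - 5.4*g - 3.18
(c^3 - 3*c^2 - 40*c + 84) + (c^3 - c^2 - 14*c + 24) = 2*c^3 - 4*c^2 - 54*c + 108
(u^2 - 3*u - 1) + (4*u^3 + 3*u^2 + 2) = 4*u^3 + 4*u^2 - 3*u + 1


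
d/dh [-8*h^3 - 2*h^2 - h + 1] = -24*h^2 - 4*h - 1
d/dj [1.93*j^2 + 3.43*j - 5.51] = 3.86*j + 3.43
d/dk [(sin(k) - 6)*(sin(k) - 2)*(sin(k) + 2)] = (3*sin(k)^2 - 12*sin(k) - 4)*cos(k)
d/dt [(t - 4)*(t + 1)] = 2*t - 3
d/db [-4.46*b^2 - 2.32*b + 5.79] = -8.92*b - 2.32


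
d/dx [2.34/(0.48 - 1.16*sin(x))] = 2.7144*cos(x)/(1.16*sin(x) - 0.48)^2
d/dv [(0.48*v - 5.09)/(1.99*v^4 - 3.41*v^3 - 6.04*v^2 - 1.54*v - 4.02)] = (-2.8656*v^4 + 43.79*v^3 - 49.1715*v^2 - 61.4872*v - 9.7682)/(3.9601*v^8 - 13.5718*v^7 - 12.4111*v^6 + 35.0636*v^5 + 30.9848*v^4 + 46.0196*v^3 + 50.9332*v^2 + 12.3816*v + 16.1604)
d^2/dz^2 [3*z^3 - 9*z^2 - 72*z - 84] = 18*z - 18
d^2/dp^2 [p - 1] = 0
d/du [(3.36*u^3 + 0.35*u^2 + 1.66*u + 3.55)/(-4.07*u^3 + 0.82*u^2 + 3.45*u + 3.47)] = (4.1797*u^4 + 36.6964*u^3 + 78.1694*u^2 - 3.393*u - 6.4873)/(16.5649*u^6 - 6.6748*u^5 - 27.4106*u^4 - 22.5878*u^3 + 17.5933*u^2 + 23.943*u + 12.0409)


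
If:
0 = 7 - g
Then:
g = 7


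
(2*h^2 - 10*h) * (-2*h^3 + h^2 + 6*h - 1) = -4*h^5 + 22*h^4 + 2*h^3 - 62*h^2 + 10*h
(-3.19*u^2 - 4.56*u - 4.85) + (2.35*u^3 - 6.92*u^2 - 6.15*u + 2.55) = 2.35*u^3 - 10.11*u^2 - 10.71*u - 2.3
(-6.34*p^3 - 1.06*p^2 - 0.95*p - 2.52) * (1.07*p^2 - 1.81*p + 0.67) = -6.7838*p^5 + 10.3412*p^4 - 3.3457*p^3 - 1.6871*p^2 + 3.9247*p - 1.6884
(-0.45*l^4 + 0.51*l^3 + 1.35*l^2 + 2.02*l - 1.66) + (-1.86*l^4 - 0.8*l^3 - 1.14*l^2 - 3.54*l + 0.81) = -2.31*l^4 - 0.29*l^3 + 0.21*l^2 - 1.52*l - 0.85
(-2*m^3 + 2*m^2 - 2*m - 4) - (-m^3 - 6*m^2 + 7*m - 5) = -m^3 + 8*m^2 - 9*m + 1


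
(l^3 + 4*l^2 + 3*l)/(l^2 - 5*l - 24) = l*(l + 1)/(l - 8)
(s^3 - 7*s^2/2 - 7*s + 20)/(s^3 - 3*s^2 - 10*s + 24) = (s + 5/2)/(s + 3)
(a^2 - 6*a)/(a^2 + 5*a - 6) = a*(a - 6)/(a^2 + 5*a - 6)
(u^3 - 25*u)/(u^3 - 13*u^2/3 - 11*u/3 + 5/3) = 3*u*(u + 5)/(3*u^2 + 2*u - 1)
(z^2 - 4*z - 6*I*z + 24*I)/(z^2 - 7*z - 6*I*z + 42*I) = (z - 4)/(z - 7)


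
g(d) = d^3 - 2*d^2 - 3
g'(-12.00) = 480.00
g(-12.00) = -2019.00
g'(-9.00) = 279.00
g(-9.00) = -894.00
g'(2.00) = 4.00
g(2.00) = -3.00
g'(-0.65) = 3.87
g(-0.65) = -4.12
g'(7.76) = 149.61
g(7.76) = 343.85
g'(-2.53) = 29.32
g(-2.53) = -32.00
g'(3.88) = 29.64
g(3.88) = 25.30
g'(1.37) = 0.15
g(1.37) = -4.18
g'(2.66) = 10.59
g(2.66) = 1.67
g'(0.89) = -1.18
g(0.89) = -3.88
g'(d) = 3*d^2 - 4*d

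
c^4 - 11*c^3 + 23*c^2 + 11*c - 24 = (c - 8)*(c - 3)*(c - 1)*(c + 1)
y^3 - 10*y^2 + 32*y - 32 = (y - 4)^2*(y - 2)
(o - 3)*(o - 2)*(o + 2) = o^3 - 3*o^2 - 4*o + 12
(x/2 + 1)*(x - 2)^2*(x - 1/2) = x^4/2 - 5*x^3/4 - 3*x^2/2 + 5*x - 2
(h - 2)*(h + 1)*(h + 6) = h^3 + 5*h^2 - 8*h - 12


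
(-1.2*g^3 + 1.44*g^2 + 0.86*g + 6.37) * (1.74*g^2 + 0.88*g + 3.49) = -2.088*g^5 + 1.4496*g^4 - 1.4244*g^3 + 16.8662*g^2 + 8.607*g + 22.2313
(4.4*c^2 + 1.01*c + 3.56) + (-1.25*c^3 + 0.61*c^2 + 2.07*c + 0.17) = -1.25*c^3 + 5.01*c^2 + 3.08*c + 3.73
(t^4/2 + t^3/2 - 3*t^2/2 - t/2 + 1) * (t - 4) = t^5/2 - 3*t^4/2 - 7*t^3/2 + 11*t^2/2 + 3*t - 4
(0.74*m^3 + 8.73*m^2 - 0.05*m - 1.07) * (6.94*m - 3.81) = 5.1356*m^4 + 57.7668*m^3 - 33.6083*m^2 - 7.2353*m + 4.0767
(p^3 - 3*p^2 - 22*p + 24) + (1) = p^3 - 3*p^2 - 22*p + 25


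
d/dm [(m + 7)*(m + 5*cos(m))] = m - (m + 7)*(5*sin(m) - 1) + 5*cos(m)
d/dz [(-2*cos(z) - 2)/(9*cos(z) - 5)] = -28*sin(z)/(9*cos(z) - 5)^2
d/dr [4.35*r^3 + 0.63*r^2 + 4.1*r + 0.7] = 13.05*r^2 + 1.26*r + 4.1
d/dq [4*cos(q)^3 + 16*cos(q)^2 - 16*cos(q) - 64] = 4*(-3*cos(q)^2 - 8*cos(q) + 4)*sin(q)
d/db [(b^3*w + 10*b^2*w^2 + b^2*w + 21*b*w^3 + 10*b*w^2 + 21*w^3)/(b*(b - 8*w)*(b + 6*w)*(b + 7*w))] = w*(-b^4 - 6*b^3*w - 2*b^3 - 42*b^2*w^2 - 7*b^2*w + 12*b*w^2 + 144*w^3)/(b^2*(b^4 - 4*b^3*w - 92*b^2*w^2 + 192*b*w^3 + 2304*w^4))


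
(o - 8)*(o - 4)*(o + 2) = o^3 - 10*o^2 + 8*o + 64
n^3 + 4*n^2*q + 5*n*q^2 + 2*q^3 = (n + q)^2*(n + 2*q)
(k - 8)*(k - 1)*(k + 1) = k^3 - 8*k^2 - k + 8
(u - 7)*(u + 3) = u^2 - 4*u - 21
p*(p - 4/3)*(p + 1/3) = p^3 - p^2 - 4*p/9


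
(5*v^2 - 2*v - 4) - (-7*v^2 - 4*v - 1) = 12*v^2 + 2*v - 3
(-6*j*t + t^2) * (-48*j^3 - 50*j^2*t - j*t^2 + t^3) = 288*j^4*t + 252*j^3*t^2 - 44*j^2*t^3 - 7*j*t^4 + t^5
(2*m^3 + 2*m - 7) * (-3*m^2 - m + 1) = -6*m^5 - 2*m^4 - 4*m^3 + 19*m^2 + 9*m - 7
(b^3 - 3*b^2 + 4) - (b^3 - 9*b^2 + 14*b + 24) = 6*b^2 - 14*b - 20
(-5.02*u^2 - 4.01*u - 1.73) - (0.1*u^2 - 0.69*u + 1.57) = -5.12*u^2 - 3.32*u - 3.3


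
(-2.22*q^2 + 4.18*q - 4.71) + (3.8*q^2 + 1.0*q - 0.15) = 1.58*q^2 + 5.18*q - 4.86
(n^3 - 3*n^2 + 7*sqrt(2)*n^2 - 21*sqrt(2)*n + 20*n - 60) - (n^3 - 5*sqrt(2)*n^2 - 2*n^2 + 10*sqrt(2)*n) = -n^2 + 12*sqrt(2)*n^2 - 31*sqrt(2)*n + 20*n - 60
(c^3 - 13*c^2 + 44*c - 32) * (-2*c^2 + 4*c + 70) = -2*c^5 + 30*c^4 - 70*c^3 - 670*c^2 + 2952*c - 2240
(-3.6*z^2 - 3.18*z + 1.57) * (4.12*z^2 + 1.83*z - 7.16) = -14.832*z^4 - 19.6896*z^3 + 26.425*z^2 + 25.6419*z - 11.2412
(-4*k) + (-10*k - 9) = -14*k - 9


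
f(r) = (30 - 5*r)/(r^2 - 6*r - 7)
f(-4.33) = 1.37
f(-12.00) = 0.43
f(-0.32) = -6.35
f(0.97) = -2.12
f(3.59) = -0.77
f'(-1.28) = 55.81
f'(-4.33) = 0.40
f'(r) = (6 - 2*r)*(30 - 5*r)/(r^2 - 6*r - 7)^2 - 5/(r^2 - 6*r - 7)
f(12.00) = -0.46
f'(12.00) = 0.05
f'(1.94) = 0.53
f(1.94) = -1.36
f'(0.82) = 1.34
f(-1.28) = 15.70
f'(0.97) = 1.14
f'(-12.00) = 0.04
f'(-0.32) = 9.47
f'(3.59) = 0.26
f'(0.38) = 2.31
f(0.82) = -2.30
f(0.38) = -3.08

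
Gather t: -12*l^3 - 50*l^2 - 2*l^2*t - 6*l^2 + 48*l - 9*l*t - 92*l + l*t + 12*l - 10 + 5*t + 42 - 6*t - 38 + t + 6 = -12*l^3 - 56*l^2 - 32*l + t*(-2*l^2 - 8*l)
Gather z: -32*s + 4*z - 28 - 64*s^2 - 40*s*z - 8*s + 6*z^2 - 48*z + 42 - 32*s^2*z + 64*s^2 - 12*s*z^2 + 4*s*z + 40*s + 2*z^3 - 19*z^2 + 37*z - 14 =2*z^3 + z^2*(-12*s - 13) + z*(-32*s^2 - 36*s - 7)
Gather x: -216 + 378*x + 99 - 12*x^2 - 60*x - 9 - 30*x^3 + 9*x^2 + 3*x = -30*x^3 - 3*x^2 + 321*x - 126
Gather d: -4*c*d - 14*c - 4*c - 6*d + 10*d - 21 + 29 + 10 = -18*c + d*(4 - 4*c) + 18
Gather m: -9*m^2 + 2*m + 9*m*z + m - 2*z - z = -9*m^2 + m*(9*z + 3) - 3*z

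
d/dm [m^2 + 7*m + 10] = 2*m + 7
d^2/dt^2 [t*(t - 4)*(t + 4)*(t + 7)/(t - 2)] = 6*(t^4 - 3*t^3 - 6*t^2 + 28*t - 96)/(t^3 - 6*t^2 + 12*t - 8)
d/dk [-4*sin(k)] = -4*cos(k)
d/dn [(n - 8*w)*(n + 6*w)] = 2*n - 2*w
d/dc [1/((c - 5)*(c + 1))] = 2*(2 - c)/(c^4 - 8*c^3 + 6*c^2 + 40*c + 25)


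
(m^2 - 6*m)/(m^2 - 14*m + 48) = m/(m - 8)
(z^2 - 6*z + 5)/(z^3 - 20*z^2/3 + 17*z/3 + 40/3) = 3*(z - 1)/(3*z^2 - 5*z - 8)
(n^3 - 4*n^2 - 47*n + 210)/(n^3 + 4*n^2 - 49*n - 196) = (n^2 - 11*n + 30)/(n^2 - 3*n - 28)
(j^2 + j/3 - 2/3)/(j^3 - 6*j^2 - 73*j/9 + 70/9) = 3*(j + 1)/(3*j^2 - 16*j - 35)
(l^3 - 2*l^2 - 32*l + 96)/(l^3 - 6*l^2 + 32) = (l + 6)/(l + 2)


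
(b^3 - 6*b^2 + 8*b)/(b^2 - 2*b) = b - 4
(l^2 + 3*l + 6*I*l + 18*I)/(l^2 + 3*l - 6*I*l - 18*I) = (l + 6*I)/(l - 6*I)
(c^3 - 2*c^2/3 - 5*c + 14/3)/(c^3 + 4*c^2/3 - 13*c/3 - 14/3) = (c - 1)/(c + 1)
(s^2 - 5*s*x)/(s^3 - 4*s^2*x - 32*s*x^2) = (-s + 5*x)/(-s^2 + 4*s*x + 32*x^2)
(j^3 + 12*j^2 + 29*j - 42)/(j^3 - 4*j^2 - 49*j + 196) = (j^2 + 5*j - 6)/(j^2 - 11*j + 28)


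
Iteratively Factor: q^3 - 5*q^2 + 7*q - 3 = (q - 1)*(q^2 - 4*q + 3) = (q - 3)*(q - 1)*(q - 1)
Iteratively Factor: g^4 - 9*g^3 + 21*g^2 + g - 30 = (g + 1)*(g^3 - 10*g^2 + 31*g - 30) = (g - 3)*(g + 1)*(g^2 - 7*g + 10) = (g - 3)*(g - 2)*(g + 1)*(g - 5)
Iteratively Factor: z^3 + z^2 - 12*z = (z - 3)*(z^2 + 4*z) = (z - 3)*(z + 4)*(z)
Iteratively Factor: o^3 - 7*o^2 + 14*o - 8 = (o - 2)*(o^2 - 5*o + 4) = (o - 2)*(o - 1)*(o - 4)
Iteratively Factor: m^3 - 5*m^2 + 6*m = (m - 3)*(m^2 - 2*m) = m*(m - 3)*(m - 2)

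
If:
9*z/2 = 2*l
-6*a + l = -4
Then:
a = 3*z/8 + 2/3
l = 9*z/4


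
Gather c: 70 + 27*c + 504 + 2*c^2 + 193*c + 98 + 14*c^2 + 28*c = 16*c^2 + 248*c + 672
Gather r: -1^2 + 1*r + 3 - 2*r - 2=-r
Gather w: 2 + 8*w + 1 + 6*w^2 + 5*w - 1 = 6*w^2 + 13*w + 2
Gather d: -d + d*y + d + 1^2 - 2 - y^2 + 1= d*y - y^2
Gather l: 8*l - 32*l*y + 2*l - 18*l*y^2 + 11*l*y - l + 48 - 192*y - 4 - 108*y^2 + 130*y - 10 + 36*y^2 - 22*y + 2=l*(-18*y^2 - 21*y + 9) - 72*y^2 - 84*y + 36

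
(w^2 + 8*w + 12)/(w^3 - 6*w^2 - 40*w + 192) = (w + 2)/(w^2 - 12*w + 32)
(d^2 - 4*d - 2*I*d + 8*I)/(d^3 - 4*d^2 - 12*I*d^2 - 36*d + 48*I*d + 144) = (d - 2*I)/(d^2 - 12*I*d - 36)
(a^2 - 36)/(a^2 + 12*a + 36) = (a - 6)/(a + 6)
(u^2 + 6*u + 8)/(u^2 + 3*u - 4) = (u + 2)/(u - 1)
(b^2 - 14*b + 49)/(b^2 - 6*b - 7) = (b - 7)/(b + 1)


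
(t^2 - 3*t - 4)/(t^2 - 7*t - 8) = (t - 4)/(t - 8)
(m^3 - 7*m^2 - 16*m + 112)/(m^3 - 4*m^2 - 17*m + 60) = (m^2 - 11*m + 28)/(m^2 - 8*m + 15)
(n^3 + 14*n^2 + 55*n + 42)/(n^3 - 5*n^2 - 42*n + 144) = (n^2 + 8*n + 7)/(n^2 - 11*n + 24)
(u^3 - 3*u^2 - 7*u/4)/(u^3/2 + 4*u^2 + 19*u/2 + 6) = u*(4*u^2 - 12*u - 7)/(2*(u^3 + 8*u^2 + 19*u + 12))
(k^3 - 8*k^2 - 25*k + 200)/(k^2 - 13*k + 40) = k + 5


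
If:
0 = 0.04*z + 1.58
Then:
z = -39.50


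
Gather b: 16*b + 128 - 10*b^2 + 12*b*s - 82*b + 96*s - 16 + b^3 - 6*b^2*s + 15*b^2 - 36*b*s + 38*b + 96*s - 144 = b^3 + b^2*(5 - 6*s) + b*(-24*s - 28) + 192*s - 32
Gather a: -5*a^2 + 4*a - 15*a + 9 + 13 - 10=-5*a^2 - 11*a + 12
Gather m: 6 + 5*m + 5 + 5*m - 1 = 10*m + 10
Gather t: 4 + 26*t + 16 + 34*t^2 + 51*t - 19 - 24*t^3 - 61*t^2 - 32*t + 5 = -24*t^3 - 27*t^2 + 45*t + 6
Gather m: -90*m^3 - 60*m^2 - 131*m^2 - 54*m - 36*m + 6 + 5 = -90*m^3 - 191*m^2 - 90*m + 11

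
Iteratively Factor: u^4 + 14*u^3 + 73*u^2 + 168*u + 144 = (u + 4)*(u^3 + 10*u^2 + 33*u + 36) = (u + 4)^2*(u^2 + 6*u + 9) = (u + 3)*(u + 4)^2*(u + 3)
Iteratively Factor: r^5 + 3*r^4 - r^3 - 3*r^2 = (r + 3)*(r^4 - r^2) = r*(r + 3)*(r^3 - r) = r*(r + 1)*(r + 3)*(r^2 - r) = r^2*(r + 1)*(r + 3)*(r - 1)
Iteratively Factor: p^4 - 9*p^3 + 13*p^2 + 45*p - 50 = (p + 2)*(p^3 - 11*p^2 + 35*p - 25) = (p - 1)*(p + 2)*(p^2 - 10*p + 25) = (p - 5)*(p - 1)*(p + 2)*(p - 5)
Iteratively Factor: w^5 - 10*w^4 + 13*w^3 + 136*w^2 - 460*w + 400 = (w - 5)*(w^4 - 5*w^3 - 12*w^2 + 76*w - 80) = (w - 5)*(w + 4)*(w^3 - 9*w^2 + 24*w - 20) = (w - 5)*(w - 2)*(w + 4)*(w^2 - 7*w + 10) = (w - 5)^2*(w - 2)*(w + 4)*(w - 2)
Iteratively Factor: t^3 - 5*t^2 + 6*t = (t)*(t^2 - 5*t + 6) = t*(t - 3)*(t - 2)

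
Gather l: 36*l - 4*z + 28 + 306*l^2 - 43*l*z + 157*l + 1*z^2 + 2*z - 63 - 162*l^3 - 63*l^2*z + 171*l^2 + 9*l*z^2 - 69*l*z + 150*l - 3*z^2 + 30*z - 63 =-162*l^3 + l^2*(477 - 63*z) + l*(9*z^2 - 112*z + 343) - 2*z^2 + 28*z - 98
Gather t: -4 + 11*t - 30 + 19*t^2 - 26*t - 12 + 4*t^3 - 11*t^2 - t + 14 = 4*t^3 + 8*t^2 - 16*t - 32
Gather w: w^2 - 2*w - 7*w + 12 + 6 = w^2 - 9*w + 18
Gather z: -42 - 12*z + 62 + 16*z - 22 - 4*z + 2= 0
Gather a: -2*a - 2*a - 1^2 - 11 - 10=-4*a - 22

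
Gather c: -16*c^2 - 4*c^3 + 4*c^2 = -4*c^3 - 12*c^2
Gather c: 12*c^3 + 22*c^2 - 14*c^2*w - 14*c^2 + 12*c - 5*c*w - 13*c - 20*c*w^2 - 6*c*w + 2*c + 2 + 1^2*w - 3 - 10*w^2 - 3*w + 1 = 12*c^3 + c^2*(8 - 14*w) + c*(-20*w^2 - 11*w + 1) - 10*w^2 - 2*w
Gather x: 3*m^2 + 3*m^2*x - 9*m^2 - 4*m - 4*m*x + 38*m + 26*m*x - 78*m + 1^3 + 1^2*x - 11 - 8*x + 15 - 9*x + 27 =-6*m^2 - 44*m + x*(3*m^2 + 22*m - 16) + 32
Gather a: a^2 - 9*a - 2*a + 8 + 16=a^2 - 11*a + 24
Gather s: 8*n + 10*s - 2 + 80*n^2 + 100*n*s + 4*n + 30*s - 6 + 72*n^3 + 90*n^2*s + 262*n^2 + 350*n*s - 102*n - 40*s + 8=72*n^3 + 342*n^2 - 90*n + s*(90*n^2 + 450*n)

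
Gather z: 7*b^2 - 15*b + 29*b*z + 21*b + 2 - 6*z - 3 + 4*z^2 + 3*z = 7*b^2 + 6*b + 4*z^2 + z*(29*b - 3) - 1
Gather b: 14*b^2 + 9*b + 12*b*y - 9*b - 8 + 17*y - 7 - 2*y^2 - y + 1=14*b^2 + 12*b*y - 2*y^2 + 16*y - 14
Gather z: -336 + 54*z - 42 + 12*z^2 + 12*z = 12*z^2 + 66*z - 378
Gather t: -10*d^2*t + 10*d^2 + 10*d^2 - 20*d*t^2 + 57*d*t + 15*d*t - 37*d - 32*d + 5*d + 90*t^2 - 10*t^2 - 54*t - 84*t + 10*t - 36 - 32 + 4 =20*d^2 - 64*d + t^2*(80 - 20*d) + t*(-10*d^2 + 72*d - 128) - 64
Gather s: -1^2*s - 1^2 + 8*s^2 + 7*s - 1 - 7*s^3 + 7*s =-7*s^3 + 8*s^2 + 13*s - 2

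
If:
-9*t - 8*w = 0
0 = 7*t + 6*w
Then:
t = 0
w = 0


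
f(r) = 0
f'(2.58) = 0.00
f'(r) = 0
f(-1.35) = 0.00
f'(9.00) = 0.00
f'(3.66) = 0.00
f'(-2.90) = 0.00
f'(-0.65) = 0.00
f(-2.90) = 0.00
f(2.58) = 0.00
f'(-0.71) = 0.00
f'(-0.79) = 0.00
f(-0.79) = 0.00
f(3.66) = 0.00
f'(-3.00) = 0.00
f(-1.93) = 0.00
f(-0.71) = 0.00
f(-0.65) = 0.00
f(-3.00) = 0.00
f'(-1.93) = 0.00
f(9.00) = 0.00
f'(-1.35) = 0.00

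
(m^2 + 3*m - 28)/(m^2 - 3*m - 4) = (m + 7)/(m + 1)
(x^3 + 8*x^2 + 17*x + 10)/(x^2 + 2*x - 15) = (x^2 + 3*x + 2)/(x - 3)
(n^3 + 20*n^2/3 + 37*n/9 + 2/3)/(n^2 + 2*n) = (9*n^3 + 60*n^2 + 37*n + 6)/(9*n*(n + 2))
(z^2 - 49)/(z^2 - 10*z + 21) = (z + 7)/(z - 3)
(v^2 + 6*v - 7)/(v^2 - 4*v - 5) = (-v^2 - 6*v + 7)/(-v^2 + 4*v + 5)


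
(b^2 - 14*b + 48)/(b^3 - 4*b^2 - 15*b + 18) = (b - 8)/(b^2 + 2*b - 3)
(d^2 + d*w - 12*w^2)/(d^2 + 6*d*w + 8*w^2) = (d - 3*w)/(d + 2*w)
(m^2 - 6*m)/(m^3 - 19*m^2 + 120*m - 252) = m/(m^2 - 13*m + 42)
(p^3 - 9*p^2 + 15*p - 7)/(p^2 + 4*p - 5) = (p^2 - 8*p + 7)/(p + 5)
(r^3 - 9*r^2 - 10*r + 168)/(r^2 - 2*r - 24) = r - 7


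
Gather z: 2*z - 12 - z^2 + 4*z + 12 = -z^2 + 6*z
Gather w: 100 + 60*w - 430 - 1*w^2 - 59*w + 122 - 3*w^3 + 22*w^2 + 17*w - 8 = -3*w^3 + 21*w^2 + 18*w - 216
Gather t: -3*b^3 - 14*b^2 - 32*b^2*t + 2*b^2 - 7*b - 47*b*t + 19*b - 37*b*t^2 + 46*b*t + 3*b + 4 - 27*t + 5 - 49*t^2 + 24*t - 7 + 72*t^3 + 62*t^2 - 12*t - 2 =-3*b^3 - 12*b^2 + 15*b + 72*t^3 + t^2*(13 - 37*b) + t*(-32*b^2 - b - 15)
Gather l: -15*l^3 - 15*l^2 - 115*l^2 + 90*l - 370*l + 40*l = -15*l^3 - 130*l^2 - 240*l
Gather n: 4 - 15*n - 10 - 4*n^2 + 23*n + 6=-4*n^2 + 8*n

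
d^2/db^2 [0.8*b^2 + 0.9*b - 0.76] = 1.60000000000000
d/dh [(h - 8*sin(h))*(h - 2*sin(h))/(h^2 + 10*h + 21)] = 2*(-(h + 5)*(h - 8*sin(h))*(h - 2*sin(h)) + (h^2 + 10*h + 21)*(-5*h*cos(h) + h - 5*sin(h) + 8*sin(2*h)))/(h^2 + 10*h + 21)^2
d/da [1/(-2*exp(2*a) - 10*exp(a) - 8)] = (exp(a) + 5/2)*exp(a)/(exp(2*a) + 5*exp(a) + 4)^2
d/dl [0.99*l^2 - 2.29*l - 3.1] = 1.98*l - 2.29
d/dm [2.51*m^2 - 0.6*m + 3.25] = 5.02*m - 0.6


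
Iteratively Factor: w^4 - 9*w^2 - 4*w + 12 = (w + 2)*(w^3 - 2*w^2 - 5*w + 6) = (w + 2)^2*(w^2 - 4*w + 3) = (w - 1)*(w + 2)^2*(w - 3)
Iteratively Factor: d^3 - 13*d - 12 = (d + 1)*(d^2 - d - 12) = (d + 1)*(d + 3)*(d - 4)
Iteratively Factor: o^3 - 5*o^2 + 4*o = (o - 4)*(o^2 - o) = o*(o - 4)*(o - 1)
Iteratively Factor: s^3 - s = (s + 1)*(s^2 - s) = s*(s + 1)*(s - 1)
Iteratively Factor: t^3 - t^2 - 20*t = (t)*(t^2 - t - 20) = t*(t - 5)*(t + 4)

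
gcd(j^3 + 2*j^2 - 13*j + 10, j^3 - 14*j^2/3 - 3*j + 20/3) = j - 1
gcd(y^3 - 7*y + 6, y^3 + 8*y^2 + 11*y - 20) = y - 1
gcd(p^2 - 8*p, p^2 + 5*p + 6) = 1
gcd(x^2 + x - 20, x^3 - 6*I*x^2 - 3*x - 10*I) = 1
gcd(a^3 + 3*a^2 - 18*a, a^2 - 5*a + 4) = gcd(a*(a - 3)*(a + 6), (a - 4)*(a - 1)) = 1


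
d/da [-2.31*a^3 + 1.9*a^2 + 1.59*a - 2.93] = -6.93*a^2 + 3.8*a + 1.59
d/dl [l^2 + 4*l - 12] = 2*l + 4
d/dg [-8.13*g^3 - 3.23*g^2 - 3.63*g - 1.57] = -24.39*g^2 - 6.46*g - 3.63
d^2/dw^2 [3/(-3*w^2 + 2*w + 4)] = 6*(-9*w^2 + 6*w + 4*(3*w - 1)^2 + 12)/(-3*w^2 + 2*w + 4)^3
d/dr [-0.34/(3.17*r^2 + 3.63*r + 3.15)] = (2.1556*r + 1.2342)/(3.17*r^2 + 3.63*r + 3.15)^2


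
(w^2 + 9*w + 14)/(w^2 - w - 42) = (w^2 + 9*w + 14)/(w^2 - w - 42)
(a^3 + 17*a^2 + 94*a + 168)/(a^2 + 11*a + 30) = (a^2 + 11*a + 28)/(a + 5)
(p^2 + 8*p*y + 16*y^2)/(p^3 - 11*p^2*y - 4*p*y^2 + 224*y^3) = (p + 4*y)/(p^2 - 15*p*y + 56*y^2)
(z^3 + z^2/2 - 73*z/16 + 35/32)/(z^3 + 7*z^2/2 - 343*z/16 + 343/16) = (8*z^2 + 18*z - 5)/(2*(4*z^2 + 21*z - 49))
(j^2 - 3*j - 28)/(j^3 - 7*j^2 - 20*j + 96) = (j - 7)/(j^2 - 11*j + 24)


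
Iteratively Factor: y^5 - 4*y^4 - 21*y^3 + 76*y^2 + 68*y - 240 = (y - 5)*(y^4 + y^3 - 16*y^2 - 4*y + 48) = (y - 5)*(y + 4)*(y^3 - 3*y^2 - 4*y + 12) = (y - 5)*(y - 2)*(y + 4)*(y^2 - y - 6) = (y - 5)*(y - 2)*(y + 2)*(y + 4)*(y - 3)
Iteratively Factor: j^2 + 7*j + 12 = (j + 3)*(j + 4)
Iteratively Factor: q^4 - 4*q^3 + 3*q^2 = (q)*(q^3 - 4*q^2 + 3*q) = q*(q - 3)*(q^2 - q) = q^2*(q - 3)*(q - 1)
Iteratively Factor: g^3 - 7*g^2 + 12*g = (g - 4)*(g^2 - 3*g) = g*(g - 4)*(g - 3)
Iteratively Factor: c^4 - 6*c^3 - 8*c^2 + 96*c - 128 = (c - 2)*(c^3 - 4*c^2 - 16*c + 64) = (c - 2)*(c + 4)*(c^2 - 8*c + 16) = (c - 4)*(c - 2)*(c + 4)*(c - 4)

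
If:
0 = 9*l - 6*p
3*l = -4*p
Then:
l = 0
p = 0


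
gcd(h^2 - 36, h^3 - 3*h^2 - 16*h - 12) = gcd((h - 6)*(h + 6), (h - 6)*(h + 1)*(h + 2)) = h - 6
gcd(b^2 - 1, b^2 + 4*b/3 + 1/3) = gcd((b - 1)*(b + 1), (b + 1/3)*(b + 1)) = b + 1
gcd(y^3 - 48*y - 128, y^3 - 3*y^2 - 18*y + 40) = y + 4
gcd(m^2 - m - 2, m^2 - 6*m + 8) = m - 2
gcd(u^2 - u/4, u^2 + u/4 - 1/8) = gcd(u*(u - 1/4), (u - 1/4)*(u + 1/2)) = u - 1/4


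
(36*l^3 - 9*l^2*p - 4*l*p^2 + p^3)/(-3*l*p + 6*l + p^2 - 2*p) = (-12*l^2 - l*p + p^2)/(p - 2)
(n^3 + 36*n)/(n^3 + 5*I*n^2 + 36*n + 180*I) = n/(n + 5*I)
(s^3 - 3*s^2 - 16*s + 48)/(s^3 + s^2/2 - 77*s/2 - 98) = 2*(s^2 - 7*s + 12)/(2*s^2 - 7*s - 49)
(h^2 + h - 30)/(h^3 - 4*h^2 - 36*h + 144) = (h - 5)/(h^2 - 10*h + 24)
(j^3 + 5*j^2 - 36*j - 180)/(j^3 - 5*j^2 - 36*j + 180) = (j + 5)/(j - 5)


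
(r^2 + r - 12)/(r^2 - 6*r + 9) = (r + 4)/(r - 3)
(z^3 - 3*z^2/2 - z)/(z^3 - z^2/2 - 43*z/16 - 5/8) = 8*z*(2*z + 1)/(16*z^2 + 24*z + 5)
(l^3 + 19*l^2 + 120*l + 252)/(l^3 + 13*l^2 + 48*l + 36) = (l + 7)/(l + 1)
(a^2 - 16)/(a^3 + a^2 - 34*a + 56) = (a + 4)/(a^2 + 5*a - 14)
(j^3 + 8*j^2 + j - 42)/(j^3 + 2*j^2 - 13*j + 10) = (j^2 + 10*j + 21)/(j^2 + 4*j - 5)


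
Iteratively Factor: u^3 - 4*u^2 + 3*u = (u - 3)*(u^2 - u) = (u - 3)*(u - 1)*(u)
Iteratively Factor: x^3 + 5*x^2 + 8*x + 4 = (x + 2)*(x^2 + 3*x + 2) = (x + 2)^2*(x + 1)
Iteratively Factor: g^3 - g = (g - 1)*(g^2 + g) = g*(g - 1)*(g + 1)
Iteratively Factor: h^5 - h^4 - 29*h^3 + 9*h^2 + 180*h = (h + 4)*(h^4 - 5*h^3 - 9*h^2 + 45*h) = h*(h + 4)*(h^3 - 5*h^2 - 9*h + 45) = h*(h - 5)*(h + 4)*(h^2 - 9) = h*(h - 5)*(h + 3)*(h + 4)*(h - 3)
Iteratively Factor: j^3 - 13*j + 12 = (j - 3)*(j^2 + 3*j - 4) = (j - 3)*(j + 4)*(j - 1)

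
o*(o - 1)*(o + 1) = o^3 - o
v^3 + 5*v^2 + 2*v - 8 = (v - 1)*(v + 2)*(v + 4)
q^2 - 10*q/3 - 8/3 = (q - 4)*(q + 2/3)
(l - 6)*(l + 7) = l^2 + l - 42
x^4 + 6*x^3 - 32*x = x*(x - 2)*(x + 4)^2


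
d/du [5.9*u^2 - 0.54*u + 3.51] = 11.8*u - 0.54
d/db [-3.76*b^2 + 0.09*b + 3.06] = 0.09 - 7.52*b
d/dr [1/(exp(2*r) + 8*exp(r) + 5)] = 2*(-exp(r) - 4)*exp(r)/(exp(2*r) + 8*exp(r) + 5)^2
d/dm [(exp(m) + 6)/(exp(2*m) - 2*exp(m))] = (-exp(2*m) - 12*exp(m) + 12)*exp(-m)/(exp(2*m) - 4*exp(m) + 4)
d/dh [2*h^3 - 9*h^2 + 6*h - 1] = 6*h^2 - 18*h + 6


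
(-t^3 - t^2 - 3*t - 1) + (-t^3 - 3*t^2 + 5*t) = -2*t^3 - 4*t^2 + 2*t - 1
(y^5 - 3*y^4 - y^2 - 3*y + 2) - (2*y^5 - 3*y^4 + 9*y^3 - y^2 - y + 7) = -y^5 - 9*y^3 - 2*y - 5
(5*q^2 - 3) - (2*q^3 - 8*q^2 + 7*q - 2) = -2*q^3 + 13*q^2 - 7*q - 1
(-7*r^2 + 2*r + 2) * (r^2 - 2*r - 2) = -7*r^4 + 16*r^3 + 12*r^2 - 8*r - 4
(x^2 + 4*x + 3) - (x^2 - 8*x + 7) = 12*x - 4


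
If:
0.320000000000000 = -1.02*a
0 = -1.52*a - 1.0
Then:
No Solution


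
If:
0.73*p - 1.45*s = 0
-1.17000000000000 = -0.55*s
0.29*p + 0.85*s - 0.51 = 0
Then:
No Solution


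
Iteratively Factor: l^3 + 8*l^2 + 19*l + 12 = (l + 1)*(l^2 + 7*l + 12) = (l + 1)*(l + 4)*(l + 3)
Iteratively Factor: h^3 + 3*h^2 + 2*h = (h + 2)*(h^2 + h) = (h + 1)*(h + 2)*(h)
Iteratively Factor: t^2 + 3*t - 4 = (t - 1)*(t + 4)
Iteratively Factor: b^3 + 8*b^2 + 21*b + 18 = (b + 3)*(b^2 + 5*b + 6) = (b + 2)*(b + 3)*(b + 3)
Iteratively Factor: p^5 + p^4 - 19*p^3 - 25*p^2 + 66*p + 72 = (p + 1)*(p^4 - 19*p^2 - 6*p + 72) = (p - 4)*(p + 1)*(p^3 + 4*p^2 - 3*p - 18) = (p - 4)*(p + 1)*(p + 3)*(p^2 + p - 6) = (p - 4)*(p + 1)*(p + 3)^2*(p - 2)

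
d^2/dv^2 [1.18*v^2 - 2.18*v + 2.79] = 2.36000000000000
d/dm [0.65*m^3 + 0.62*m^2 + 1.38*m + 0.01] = 1.95*m^2 + 1.24*m + 1.38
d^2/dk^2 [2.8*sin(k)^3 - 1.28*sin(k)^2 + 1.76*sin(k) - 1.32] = -3.86*sin(k) + 6.3*sin(3*k) - 2.56*cos(2*k)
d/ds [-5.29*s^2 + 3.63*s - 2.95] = 3.63 - 10.58*s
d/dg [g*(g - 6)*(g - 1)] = 3*g^2 - 14*g + 6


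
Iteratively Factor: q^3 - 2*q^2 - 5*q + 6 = (q - 1)*(q^2 - q - 6) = (q - 3)*(q - 1)*(q + 2)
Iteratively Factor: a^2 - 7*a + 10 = (a - 2)*(a - 5)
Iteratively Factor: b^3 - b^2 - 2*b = (b)*(b^2 - b - 2) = b*(b + 1)*(b - 2)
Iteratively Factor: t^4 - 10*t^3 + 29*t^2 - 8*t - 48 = (t - 4)*(t^3 - 6*t^2 + 5*t + 12) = (t - 4)^2*(t^2 - 2*t - 3) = (t - 4)^2*(t - 3)*(t + 1)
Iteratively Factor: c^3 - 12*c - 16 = (c + 2)*(c^2 - 2*c - 8) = (c + 2)^2*(c - 4)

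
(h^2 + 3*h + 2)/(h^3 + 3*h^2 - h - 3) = (h + 2)/(h^2 + 2*h - 3)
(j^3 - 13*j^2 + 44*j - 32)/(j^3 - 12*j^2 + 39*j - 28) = (j - 8)/(j - 7)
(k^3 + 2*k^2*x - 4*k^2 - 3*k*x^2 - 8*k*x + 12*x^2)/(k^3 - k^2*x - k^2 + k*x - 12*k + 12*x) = (k + 3*x)/(k + 3)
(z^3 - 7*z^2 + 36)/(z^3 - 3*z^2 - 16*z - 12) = (z - 3)/(z + 1)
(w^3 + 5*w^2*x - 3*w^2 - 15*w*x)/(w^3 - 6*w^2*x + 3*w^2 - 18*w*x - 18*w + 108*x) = w*(-w - 5*x)/(-w^2 + 6*w*x - 6*w + 36*x)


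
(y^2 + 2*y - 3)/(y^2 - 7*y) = (y^2 + 2*y - 3)/(y*(y - 7))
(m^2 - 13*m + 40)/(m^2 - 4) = (m^2 - 13*m + 40)/(m^2 - 4)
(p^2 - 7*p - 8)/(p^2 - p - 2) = (p - 8)/(p - 2)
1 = 1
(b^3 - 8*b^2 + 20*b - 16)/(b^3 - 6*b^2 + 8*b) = (b - 2)/b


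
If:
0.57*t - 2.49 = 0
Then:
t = 4.37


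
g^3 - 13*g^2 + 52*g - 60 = (g - 6)*(g - 5)*(g - 2)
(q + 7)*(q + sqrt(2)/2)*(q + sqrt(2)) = q^3 + 3*sqrt(2)*q^2/2 + 7*q^2 + q + 21*sqrt(2)*q/2 + 7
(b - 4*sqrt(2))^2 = b^2 - 8*sqrt(2)*b + 32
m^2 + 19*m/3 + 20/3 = (m + 4/3)*(m + 5)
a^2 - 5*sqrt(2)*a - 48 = (a - 8*sqrt(2))*(a + 3*sqrt(2))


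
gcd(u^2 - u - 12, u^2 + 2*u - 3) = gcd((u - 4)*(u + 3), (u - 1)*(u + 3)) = u + 3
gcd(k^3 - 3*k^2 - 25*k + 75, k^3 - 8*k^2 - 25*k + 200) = k^2 - 25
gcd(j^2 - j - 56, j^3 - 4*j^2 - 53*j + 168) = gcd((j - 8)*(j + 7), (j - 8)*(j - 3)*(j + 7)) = j^2 - j - 56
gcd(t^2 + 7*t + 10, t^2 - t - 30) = t + 5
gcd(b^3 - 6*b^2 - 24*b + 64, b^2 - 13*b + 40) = b - 8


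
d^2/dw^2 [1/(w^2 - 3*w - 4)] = 2*(w^2 - 3*w - (2*w - 3)^2 - 4)/(-w^2 + 3*w + 4)^3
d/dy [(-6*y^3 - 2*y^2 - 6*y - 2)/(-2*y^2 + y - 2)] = 2*(6*y^4 - 6*y^3 + 11*y^2 + 7)/(4*y^4 - 4*y^3 + 9*y^2 - 4*y + 4)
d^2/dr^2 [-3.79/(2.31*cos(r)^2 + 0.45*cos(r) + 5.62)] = (80.895276*(1 - cos(r)^2)^2 + 11.819115*cos(r)^3 - 155.595039*cos(r)^2 - 33.22314*cos(r) + 15.97485)/(2.31*cos(r)^2 + 0.45*cos(r) + 5.62)^3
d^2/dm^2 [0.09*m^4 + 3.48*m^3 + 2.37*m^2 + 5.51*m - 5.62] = 1.08*m^2 + 20.88*m + 4.74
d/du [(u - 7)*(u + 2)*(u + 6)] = 3*u^2 + 2*u - 44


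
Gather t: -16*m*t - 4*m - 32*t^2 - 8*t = -4*m - 32*t^2 + t*(-16*m - 8)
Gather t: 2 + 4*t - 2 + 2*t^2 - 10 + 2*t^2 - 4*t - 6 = 4*t^2 - 16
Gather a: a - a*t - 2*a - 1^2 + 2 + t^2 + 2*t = a*(-t - 1) + t^2 + 2*t + 1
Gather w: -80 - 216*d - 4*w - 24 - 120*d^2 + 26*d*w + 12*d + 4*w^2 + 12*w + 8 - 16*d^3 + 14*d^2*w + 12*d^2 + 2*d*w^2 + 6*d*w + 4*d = -16*d^3 - 108*d^2 - 200*d + w^2*(2*d + 4) + w*(14*d^2 + 32*d + 8) - 96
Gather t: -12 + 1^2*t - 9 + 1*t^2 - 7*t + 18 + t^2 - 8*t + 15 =2*t^2 - 14*t + 12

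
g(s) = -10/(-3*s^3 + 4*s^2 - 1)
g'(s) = -10*(9*s^2 - 8*s)/(-3*s^3 + 4*s^2 - 1)^2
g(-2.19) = -0.20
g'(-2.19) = -0.25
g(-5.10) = -0.02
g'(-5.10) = -0.01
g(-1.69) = -0.40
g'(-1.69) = -0.63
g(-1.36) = -0.72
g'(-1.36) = -1.42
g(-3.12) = -0.08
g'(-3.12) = -0.07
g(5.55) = 0.03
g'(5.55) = -0.02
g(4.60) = 0.05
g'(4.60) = -0.04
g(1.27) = 14.42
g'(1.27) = -90.56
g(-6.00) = -0.01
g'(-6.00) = -0.00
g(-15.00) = 0.00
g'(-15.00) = 0.00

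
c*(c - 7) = c^2 - 7*c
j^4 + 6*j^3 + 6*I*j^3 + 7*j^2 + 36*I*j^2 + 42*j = j*(j + 6)*(j - I)*(j + 7*I)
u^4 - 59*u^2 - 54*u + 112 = (u - 8)*(u - 1)*(u + 2)*(u + 7)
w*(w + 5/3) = w^2 + 5*w/3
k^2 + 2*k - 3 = (k - 1)*(k + 3)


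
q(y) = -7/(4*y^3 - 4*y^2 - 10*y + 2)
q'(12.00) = 0.00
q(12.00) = 0.00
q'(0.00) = -17.50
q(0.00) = -3.50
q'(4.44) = 0.03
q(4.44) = -0.03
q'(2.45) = 1.96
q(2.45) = -0.57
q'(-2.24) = 0.29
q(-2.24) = 0.17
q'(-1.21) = 90.14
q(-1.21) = -6.05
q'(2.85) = 0.40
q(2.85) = -0.21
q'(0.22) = -635.15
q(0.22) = 19.94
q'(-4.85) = 0.01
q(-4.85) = 0.01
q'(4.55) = 0.02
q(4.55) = -0.03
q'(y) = -7*(-12*y^2 + 8*y + 10)/(4*y^3 - 4*y^2 - 10*y + 2)^2 = 7*(6*y^2 - 4*y - 5)/(2*(2*y^3 - 2*y^2 - 5*y + 1)^2)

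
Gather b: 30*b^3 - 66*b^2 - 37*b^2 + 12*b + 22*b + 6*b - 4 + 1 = 30*b^3 - 103*b^2 + 40*b - 3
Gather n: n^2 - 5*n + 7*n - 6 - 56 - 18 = n^2 + 2*n - 80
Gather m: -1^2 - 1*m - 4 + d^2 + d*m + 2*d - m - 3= d^2 + 2*d + m*(d - 2) - 8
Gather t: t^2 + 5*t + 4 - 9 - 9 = t^2 + 5*t - 14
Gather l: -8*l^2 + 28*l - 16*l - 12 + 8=-8*l^2 + 12*l - 4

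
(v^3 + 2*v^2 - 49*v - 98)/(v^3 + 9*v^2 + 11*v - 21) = (v^2 - 5*v - 14)/(v^2 + 2*v - 3)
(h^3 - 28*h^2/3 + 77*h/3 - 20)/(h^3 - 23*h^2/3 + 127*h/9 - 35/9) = 3*(3*h^2 - 13*h + 12)/(9*h^2 - 24*h + 7)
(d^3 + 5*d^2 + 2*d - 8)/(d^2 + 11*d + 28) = (d^2 + d - 2)/(d + 7)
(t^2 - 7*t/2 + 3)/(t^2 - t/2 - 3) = (2*t - 3)/(2*t + 3)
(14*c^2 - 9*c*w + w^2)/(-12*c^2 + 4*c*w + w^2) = (-7*c + w)/(6*c + w)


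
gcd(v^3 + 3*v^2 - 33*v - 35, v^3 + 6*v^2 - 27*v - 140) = v^2 + 2*v - 35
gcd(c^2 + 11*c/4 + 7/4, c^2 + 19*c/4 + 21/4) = c + 7/4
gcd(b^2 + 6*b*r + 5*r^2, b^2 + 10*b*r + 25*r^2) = b + 5*r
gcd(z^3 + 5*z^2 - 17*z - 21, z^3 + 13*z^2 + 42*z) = z + 7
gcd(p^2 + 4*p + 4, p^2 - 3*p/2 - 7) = p + 2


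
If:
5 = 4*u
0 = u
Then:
No Solution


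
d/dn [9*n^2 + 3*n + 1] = 18*n + 3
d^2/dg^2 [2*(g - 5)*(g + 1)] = 4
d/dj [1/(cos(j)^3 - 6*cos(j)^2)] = 3*(cos(j) - 4)*sin(j)/((cos(j) - 6)^2*cos(j)^3)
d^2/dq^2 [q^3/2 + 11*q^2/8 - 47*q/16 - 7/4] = 3*q + 11/4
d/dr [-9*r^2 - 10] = -18*r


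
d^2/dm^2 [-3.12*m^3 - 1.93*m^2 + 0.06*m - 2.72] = -18.72*m - 3.86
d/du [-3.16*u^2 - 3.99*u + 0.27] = -6.32*u - 3.99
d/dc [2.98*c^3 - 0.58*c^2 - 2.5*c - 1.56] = 8.94*c^2 - 1.16*c - 2.5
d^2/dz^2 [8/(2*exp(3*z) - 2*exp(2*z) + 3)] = 16*((4 - 9*exp(z))*(2*exp(3*z) - 2*exp(2*z) + 3) + 4*(3*exp(z) - 2)^2*exp(2*z))*exp(2*z)/(2*exp(3*z) - 2*exp(2*z) + 3)^3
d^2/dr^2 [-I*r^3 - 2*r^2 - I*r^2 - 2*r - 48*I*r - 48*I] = -6*I*r - 4 - 2*I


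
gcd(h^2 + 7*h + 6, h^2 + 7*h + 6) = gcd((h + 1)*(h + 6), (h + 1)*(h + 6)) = h^2 + 7*h + 6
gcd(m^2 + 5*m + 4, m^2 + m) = m + 1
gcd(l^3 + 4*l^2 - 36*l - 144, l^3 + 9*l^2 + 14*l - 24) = l^2 + 10*l + 24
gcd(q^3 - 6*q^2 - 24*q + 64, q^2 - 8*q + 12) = q - 2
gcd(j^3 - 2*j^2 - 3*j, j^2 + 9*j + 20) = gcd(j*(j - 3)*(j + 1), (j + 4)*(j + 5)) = 1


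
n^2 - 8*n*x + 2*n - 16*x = (n + 2)*(n - 8*x)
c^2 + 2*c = c*(c + 2)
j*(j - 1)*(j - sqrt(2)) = j^3 - sqrt(2)*j^2 - j^2 + sqrt(2)*j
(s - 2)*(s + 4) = s^2 + 2*s - 8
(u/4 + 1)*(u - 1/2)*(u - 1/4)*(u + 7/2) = u^4/4 + 27*u^3/16 + 17*u^2/8 - 153*u/64 + 7/16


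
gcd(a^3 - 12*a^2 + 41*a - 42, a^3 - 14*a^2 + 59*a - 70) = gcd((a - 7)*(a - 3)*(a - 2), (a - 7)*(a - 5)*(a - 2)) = a^2 - 9*a + 14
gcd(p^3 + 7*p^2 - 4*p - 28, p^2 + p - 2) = p + 2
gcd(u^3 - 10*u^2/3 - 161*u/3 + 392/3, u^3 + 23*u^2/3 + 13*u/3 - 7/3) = u + 7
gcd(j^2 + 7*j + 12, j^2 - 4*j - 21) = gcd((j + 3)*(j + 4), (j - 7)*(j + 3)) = j + 3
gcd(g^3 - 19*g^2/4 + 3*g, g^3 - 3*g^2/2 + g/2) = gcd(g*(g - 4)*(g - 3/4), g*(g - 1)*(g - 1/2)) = g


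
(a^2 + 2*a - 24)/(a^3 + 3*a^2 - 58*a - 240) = (a - 4)/(a^2 - 3*a - 40)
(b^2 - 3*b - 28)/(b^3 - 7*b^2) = (b + 4)/b^2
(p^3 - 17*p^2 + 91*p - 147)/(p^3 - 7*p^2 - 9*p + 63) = (p - 7)/(p + 3)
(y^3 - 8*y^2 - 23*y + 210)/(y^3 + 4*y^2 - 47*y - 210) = (y - 6)/(y + 6)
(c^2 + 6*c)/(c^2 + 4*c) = (c + 6)/(c + 4)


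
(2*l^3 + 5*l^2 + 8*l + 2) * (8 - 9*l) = -18*l^4 - 29*l^3 - 32*l^2 + 46*l + 16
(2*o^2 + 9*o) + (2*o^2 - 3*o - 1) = 4*o^2 + 6*o - 1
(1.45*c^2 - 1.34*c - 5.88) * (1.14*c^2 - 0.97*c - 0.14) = 1.653*c^4 - 2.9341*c^3 - 5.6064*c^2 + 5.8912*c + 0.8232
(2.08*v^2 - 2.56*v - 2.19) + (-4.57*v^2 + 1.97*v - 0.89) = -2.49*v^2 - 0.59*v - 3.08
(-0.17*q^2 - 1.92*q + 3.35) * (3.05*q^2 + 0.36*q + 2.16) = -0.5185*q^4 - 5.9172*q^3 + 9.1591*q^2 - 2.9412*q + 7.236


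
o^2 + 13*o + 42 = (o + 6)*(o + 7)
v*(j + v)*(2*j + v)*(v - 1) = 2*j^2*v^2 - 2*j^2*v + 3*j*v^3 - 3*j*v^2 + v^4 - v^3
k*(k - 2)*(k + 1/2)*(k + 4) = k^4 + 5*k^3/2 - 7*k^2 - 4*k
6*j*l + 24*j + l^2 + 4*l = (6*j + l)*(l + 4)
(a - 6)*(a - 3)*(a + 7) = a^3 - 2*a^2 - 45*a + 126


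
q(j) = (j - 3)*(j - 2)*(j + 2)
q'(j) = (j - 3)*(j - 2) + (j - 3)*(j + 2) + (j - 2)*(j + 2)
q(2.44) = -1.09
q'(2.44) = -0.78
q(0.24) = 10.88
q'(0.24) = -5.27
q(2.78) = -0.82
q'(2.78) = 2.51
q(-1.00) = 12.00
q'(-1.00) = 5.00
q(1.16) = 4.88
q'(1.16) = -6.92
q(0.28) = 10.67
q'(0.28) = -5.44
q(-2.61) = -15.78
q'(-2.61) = 32.10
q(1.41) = 3.20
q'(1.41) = -6.50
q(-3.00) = -30.00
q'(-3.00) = 41.00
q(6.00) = 96.00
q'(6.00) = 68.00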